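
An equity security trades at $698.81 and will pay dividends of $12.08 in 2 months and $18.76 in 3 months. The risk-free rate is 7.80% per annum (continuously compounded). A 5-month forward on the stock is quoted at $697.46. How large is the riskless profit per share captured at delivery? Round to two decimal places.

$6.89 per share

PV(dividends) I = 12.08·e^(−0.0780·2/12) + 18.76·e^(−0.0780·3/12) = 30.3217
Fair forward F* = (S − I)·e^(rT) = (698.81 − 30.3217)·e^0.032500 = 668.4883 × 1.033034 = 690.5711
Market $697.46 > fair 690.5711: forward overpriced → cash-and-carry (borrow at r, buy the stock and collect the dividends, short the forward).
Profit at T = |F_mkt − F*| = |697.46 − 690.5711| = $6.89 per share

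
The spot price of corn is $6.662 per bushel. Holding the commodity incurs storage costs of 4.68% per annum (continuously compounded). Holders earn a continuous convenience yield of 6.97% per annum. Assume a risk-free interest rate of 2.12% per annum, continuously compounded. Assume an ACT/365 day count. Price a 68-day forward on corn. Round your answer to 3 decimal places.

Net carry = r + u − y = 0.0212 + 0.0468 − 0.0697 = -0.0017
F = S·e^((r+u−y)T) = 6.662 · e^(-0.0017 × 68/365) = 6.662 · e^-0.000317
= 6.662 × 0.999683 = $6.660 per bushel

$6.660 per bushel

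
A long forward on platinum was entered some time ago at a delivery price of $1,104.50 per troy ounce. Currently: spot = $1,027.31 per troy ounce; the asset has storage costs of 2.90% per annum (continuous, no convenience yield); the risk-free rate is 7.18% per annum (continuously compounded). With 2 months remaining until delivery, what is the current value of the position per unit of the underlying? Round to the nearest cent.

-$59.07 per troy ounce

Current fair forward for the remaining 2 months: F = S·e^((r + u)·T), (r + u) = 0.0718 + 0.0290 = 0.1008
F = 1027.31 · e^(0.1008 × 2/12) = 1027.31 × 1.01694191 = 1044.7146
Value of long forward = (F − K)·e^(−rT) = (1044.7146 − 1104.50) · e^(−0.0718·2/12)
= -59.7854 × 0.98810465 = -59.07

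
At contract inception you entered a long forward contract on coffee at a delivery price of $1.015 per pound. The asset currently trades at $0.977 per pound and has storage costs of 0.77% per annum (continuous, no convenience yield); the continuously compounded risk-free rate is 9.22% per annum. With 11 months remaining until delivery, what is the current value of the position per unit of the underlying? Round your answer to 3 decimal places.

Current fair forward for the remaining 11 months: F = S·e^((r + u)·T), (r + u) = 0.0922 + 0.0077 = 0.0999
F = 0.977 · e^(0.0999 × 11/12) = 0.977 × 1.095899 = 1.0707
Value of long forward = (F − K)·e^(−rT) = (1.0707 − 1.015) · e^(−0.0922·11/12)
= 0.0557 × 0.918956 = 0.051

$0.051 per pound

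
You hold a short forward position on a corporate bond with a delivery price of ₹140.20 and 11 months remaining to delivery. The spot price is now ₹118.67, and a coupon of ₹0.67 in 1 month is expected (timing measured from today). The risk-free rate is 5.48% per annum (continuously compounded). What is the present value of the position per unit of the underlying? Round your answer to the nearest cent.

PV(remaining coupons) I = 0.67·e^(−0.0548·1/12) = 0.6669
Current forward F = (S − I)·e^(rT) = (118.67 − 0.6669)·e^(0.0548·11/12) = 118.0031 × 1.051516 = 124.0821
Value (long) = (F − K)·e^(−rT) = (124.0821 − 140.20) × 0.951007 = -15.3282
Short position value = −(long value) = ₹15.33

₹15.33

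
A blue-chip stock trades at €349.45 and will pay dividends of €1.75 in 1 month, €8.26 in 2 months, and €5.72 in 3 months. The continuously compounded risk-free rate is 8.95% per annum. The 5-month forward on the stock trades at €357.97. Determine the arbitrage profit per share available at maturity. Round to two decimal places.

PV(dividends) I = 1.75·e^(−0.0895·1/12) + 8.26·e^(−0.0895·2/12) + 5.72·e^(−0.0895·3/12) = 15.4681
Fair forward F* = (S − I)·e^(rT) = (349.45 − 15.4681)·e^0.037292 = 333.9819 × 1.037996 = 346.6719
Market €357.97 > fair 346.6719: forward overpriced → cash-and-carry (borrow at r, buy the stock and collect the dividends, short the forward).
Profit at T = |F_mkt − F*| = |357.97 − 346.6719| = €11.30 per share

€11.30 per share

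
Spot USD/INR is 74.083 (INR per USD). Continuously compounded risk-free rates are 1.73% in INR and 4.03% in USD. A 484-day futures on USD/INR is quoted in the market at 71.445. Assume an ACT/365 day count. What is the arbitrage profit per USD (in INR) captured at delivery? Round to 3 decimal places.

0.413 per USD (in INR)

Fair futures: F* = S·e^(carry·T), with carry = (r_INR − r_USD) = 0.0173 − 0.0403 = -0.0230
F* = 74.083 · e^(-0.0230 × 484/365) = 74.083 · e^-0.030499 = 74.083 × 0.969961 = 71.8576
Market 71.445 < fair 71.8576: forward underpriced → reverse cash-and-carry (short spot, go long the forward).
At maturity, profit = |F_mkt − F*| = |71.445 − 71.8576| = 0.413 per USD (in INR)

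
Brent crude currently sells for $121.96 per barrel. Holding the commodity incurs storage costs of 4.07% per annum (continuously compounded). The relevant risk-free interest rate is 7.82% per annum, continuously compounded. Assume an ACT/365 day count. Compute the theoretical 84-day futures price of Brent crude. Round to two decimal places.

$125.34 per barrel

Net carry = r + u − y = 0.0782 + 0.0407 − 0.0000 = 0.1189
F = S·e^((r+u−y)T) = 121.96 · e^(0.1189 × 84/365) = 121.96 · e^0.027363
= 121.96 × 1.027741 = $125.34 per barrel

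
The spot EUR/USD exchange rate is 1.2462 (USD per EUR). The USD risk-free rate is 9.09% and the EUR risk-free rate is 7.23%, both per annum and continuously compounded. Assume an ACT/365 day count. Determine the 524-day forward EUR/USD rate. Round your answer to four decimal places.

F = S·e^((r_USD − r_EUR)T) = 1.2462 · e^((0.0909 − 0.0723) × 524/365)
= 1.2462 · e^0.026702 = 1.2462 × 1.027062
F = 1.2799 USD per EUR

1.2799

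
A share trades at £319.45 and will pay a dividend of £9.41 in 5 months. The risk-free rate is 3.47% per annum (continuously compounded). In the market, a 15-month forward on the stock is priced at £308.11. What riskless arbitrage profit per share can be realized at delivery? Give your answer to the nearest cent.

PV(dividends) I = 9.41·e^(−0.0347·5/12) = 9.2749
Fair forward F* = (S − I)·e^(rT) = (319.45 − 9.2749)·e^0.043375 = 310.1751 × 1.044329 = 323.9249
Market £308.11 < fair 323.9249: forward underpriced → reverse cash-and-carry (short the stock, invest proceeds at r, pay the dividends, go long the forward).
Profit at T = |F_mkt − F*| = |308.11 − 323.9249| = £15.81 per share

£15.81 per share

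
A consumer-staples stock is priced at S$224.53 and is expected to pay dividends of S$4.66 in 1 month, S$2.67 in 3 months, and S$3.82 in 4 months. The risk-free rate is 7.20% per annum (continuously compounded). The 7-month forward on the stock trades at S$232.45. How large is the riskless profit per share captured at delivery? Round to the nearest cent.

S$9.74 per share

PV(dividends) I = 4.66·e^(−0.0720·1/12) + 2.67·e^(−0.0720·3/12) + 3.82·e^(−0.0720·4/12) = 10.9839
Fair forward F* = (S − I)·e^(rT) = (224.53 − 10.9839)·e^0.042000 = 213.5461 × 1.042894 = 222.7059
Market S$232.45 > fair 222.7059: forward overpriced → cash-and-carry (borrow at r, buy the stock and collect the dividends, short the forward).
Profit at T = |F_mkt − F*| = |232.45 − 222.7059| = S$9.74 per share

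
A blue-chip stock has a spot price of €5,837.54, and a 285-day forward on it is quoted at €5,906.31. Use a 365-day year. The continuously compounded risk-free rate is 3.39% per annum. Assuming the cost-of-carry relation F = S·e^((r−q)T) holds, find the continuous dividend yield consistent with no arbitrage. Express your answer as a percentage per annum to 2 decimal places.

From F = S·e^((r−q)T): (r − q) = ln(F/S)/T
ln(5906.31/5837.54) = ln(1.011781) = 0.011712
(r − q) = 0.011712 / (285/365) = 0.015000
q = r − ln(F/S)/T = 0.0339 − 0.015000 = 0.018900
q = 1.89%

1.89%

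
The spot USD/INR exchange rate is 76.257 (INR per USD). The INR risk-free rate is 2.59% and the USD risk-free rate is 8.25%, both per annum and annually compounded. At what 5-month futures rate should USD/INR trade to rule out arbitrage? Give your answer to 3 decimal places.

74.570

By covered interest parity, F = S · (1+r_INR)^T / (1+r_USD)^T
= 76.257 × 1.010711 / 1.033582 = 76.257 × 0.977872
F = 74.570 INR per USD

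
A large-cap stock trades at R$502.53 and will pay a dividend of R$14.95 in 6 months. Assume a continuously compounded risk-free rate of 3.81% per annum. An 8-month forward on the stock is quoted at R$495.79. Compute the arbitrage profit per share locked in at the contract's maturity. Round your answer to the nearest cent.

R$4.62 per share

PV(dividends) I = 14.95·e^(−0.0381·6/12) = 14.6679
Fair forward F* = (S − I)·e^(rT) = (502.53 − 14.6679)·e^0.025400 = 487.8621 × 1.025725 = 500.4124
Market R$495.79 < fair 500.4124: forward underpriced → reverse cash-and-carry (short the stock, invest proceeds at r, pay the dividends, go long the forward).
Profit at T = |F_mkt − F*| = |495.79 − 500.4124| = R$4.62 per share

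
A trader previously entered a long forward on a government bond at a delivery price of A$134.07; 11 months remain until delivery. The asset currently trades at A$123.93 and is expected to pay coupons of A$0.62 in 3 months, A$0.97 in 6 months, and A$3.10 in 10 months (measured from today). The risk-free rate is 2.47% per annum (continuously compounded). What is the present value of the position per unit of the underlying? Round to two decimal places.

-A$11.75

PV(remaining coupons) I = 0.62·e^(−0.0247·3/12) + 0.97·e^(−0.0247·6/12) + 3.10·e^(−0.0247·10/12) = 4.6111
Current forward F = (S − I)·e^(rT) = (123.93 − 4.6111)·e^(0.0247·11/12) = 119.3189 × 1.022900 = 122.0513
Value (long) = (F − K)·e^(−rT) = (122.0513 − 134.07) × 0.977613 = -11.7496
Value = -A$11.75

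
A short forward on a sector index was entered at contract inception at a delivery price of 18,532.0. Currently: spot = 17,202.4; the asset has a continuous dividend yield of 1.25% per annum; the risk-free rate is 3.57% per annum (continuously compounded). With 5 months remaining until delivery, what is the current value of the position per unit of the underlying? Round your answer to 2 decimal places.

Current fair forward for the remaining 5 months: F = S·e^((r − q)·T), (r − q) = 0.0357 − 0.0125 = 0.0232
F = 17202.4 · e^(0.0232 × 5/12) = 17202.4 × 1.00971354 = 17369.4962
Value of long forward = (F − K)·e^(−rT) = (17369.4962 − 18532.0) · e^(−0.0357·5/12)
= -1162.5038 × 0.98523509 = -1145.34
Short position value = −(long value) = 1145.34

1145.34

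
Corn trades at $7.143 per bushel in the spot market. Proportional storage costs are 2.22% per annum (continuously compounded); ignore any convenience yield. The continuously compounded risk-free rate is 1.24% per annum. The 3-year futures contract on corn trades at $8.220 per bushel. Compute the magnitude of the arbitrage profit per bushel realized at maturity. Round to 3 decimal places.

Fair futures: F* = S·e^(carry·T), with carry = (r + u) = 0.0124 + 0.0222 = 0.0346
F* = 7.143 · e^(0.0346 × 3) = 7.143 · e^0.103800 = 7.143 × 1.109379 = $7.9243
Market $8.220 > fair $7.9243: forward overpriced → cash-and-carry (buy spot, short the forward).
At maturity, profit = |F_mkt − F*| = |8.220 − 7.9243| = $0.296 per bushel

$0.296 per bushel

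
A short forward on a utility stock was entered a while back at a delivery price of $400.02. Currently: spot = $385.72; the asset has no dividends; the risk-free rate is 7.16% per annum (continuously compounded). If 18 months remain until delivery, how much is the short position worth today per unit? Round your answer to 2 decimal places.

-$26.44

Current fair forward for the remaining 18 months: F = S·e^(r·T), r = 0.0716
F = 385.72 · e^(0.0716 × 18/12) = 385.72 × 1.113380 = 429.4529
Value of long forward = (F − K)·e^(−rT) = (429.4529 − 400.02) · e^(−0.0716·18/12)
= 29.4329 × 0.898166 = 26.44
Short position value = −(long value) = -$26.44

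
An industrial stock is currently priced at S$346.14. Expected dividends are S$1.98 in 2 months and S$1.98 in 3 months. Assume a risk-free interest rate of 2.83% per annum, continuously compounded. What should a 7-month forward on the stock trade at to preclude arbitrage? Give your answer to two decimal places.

PV(dividends) I = 1.98·e^(−0.0283·2/12) + 1.98·e^(−0.0283·3/12)
I = 1.9707 + 1.9660 = 3.9367
F = (S − I)·e^(rT) = (346.14 − 3.9367) · e^(0.0283·7/12)
= 342.2033 · e^0.016508 = 342.2033 × 1.016645 = S$347.90

S$347.90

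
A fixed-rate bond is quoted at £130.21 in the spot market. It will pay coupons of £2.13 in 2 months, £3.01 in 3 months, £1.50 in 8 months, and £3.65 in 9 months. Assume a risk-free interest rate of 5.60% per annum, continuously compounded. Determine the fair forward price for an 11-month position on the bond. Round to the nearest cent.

PV(coupons) I = 2.13·e^(−0.0560·2/12) + 3.01·e^(−0.0560·3/12) + 1.50·e^(−0.0560·8/12) + 3.65·e^(−0.0560·9/12)
I = 2.1102 + 2.9682 + 1.4450 + 3.4999 = 10.0233
F = (S − I)·e^(rT) = (130.21 − 10.0233) · e^(0.0560·11/12)
= 120.1867 · e^0.051333 = 120.1867 × 1.052673 = £126.52

£126.52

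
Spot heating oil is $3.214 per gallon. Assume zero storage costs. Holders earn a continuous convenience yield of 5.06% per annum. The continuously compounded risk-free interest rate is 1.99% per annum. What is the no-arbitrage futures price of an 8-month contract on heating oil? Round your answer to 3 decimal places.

Net carry = r + u − y = 0.0199 + 0.0000 − 0.0506 = -0.0307
F = S·e^((r+u−y)T) = 3.214 · e^(-0.0307 × 8/12) = 3.214 · e^-0.020467
= 3.214 × 0.979741 = $3.149 per gallon

$3.149 per gallon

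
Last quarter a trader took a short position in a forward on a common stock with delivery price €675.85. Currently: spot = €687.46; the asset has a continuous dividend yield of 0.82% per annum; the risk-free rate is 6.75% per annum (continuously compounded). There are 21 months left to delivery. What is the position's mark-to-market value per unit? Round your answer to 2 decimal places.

Current fair forward for the remaining 21 months: F = S·e^((r − q)·T), (r − q) = 0.0675 − 0.0082 = 0.0593
F = 687.46 · e^(0.0593 × 21/12) = 687.46 × 1.109351 = 762.6344
Value of long forward = (F − K)·e^(−rT) = (762.6344 − 675.85) · e^(−0.0675·21/12)
= 86.7844 × 0.888585 = 77.12
Short position value = −(long value) = -€77.12

-€77.12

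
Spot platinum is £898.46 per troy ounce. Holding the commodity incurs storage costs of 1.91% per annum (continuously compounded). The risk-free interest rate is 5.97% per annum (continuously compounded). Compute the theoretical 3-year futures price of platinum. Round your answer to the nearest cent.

£1,138.06 per troy ounce

Net carry = r + u − y = 0.0597 + 0.0191 − 0.0000 = 0.0788
F = S·e^((r+u−y)T) = 898.46 · e^(0.0788 × 3) = 898.46 · e^0.236400
= 898.46 × 1.266681 = £1,138.06 per troy ounce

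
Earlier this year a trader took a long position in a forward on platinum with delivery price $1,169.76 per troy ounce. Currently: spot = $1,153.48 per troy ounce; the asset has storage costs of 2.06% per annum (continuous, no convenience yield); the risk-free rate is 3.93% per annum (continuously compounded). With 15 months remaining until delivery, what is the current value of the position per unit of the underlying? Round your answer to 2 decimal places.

Current fair forward for the remaining 15 months: F = S·e^((r + u)·T), (r + u) = 0.0393 + 0.0206 = 0.0599
F = 1153.48 · e^(0.0599 × 15/12) = 1153.48 × 1.07774942 = 1243.1624
Value of long forward = (F − K)·e^(−rT) = (1243.1624 − 1169.76) · e^(−0.0393·15/12)
= 73.4024 × 0.95206211 = 69.88

$69.88 per troy ounce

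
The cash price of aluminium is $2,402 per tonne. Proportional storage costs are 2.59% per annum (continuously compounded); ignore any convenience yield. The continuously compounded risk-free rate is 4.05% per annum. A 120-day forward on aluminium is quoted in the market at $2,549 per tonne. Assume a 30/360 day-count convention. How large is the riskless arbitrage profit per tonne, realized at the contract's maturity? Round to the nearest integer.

$93 per tonne

Fair forward: F* = S·e^(carry·T), with carry = (r + u) = 0.0405 + 0.0259 = 0.0664
F* = 2402 · e^(0.0664 × 120/360) = 2402 · e^0.022133 = 2402 × 1.022380 = $2455.7568
Market $2549 > fair $2455.7568: forward overpriced → cash-and-carry (buy spot, short the forward).
At maturity, profit = |F_mkt − F*| = |2549 − 2455.7568| = $93 per tonne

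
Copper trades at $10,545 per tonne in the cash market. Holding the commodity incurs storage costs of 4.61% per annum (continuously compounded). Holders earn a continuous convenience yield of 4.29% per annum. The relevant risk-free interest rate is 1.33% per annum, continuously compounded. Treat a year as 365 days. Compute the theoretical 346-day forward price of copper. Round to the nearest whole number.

$10,711 per tonne

Net carry = r + u − y = 0.0133 + 0.0461 − 0.0429 = 0.0165
F = S·e^((r+u−y)T) = 10545 · e^(0.0165 × 346/365) = 10545 · e^0.015641
= 10545 × 1.015764 = $10,711 per tonne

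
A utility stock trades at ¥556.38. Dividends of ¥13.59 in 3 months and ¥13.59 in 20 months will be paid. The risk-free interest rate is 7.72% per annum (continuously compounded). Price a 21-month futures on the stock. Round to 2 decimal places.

PV(dividends) I = 13.59·e^(−0.0772·3/12) + 13.59·e^(−0.0772·20/12)
I = 13.3302 + 11.9492 = 25.2794
F = (S − I)·e^(rT) = (556.38 − 25.2794) · e^(0.0772·21/12)
= 531.1006 · e^0.135100 = 531.1006 × 1.144651 = ¥607.92

¥607.92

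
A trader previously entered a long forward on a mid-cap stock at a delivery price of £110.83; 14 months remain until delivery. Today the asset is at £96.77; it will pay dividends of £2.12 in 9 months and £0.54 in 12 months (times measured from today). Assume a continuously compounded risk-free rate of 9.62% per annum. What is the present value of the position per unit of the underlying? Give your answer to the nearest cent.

PV(remaining dividends) I = 2.12·e^(−0.0962·9/12) + 0.54·e^(−0.0962·12/12) = 2.4629
Current forward F = (S − I)·e^(rT) = (96.77 − 2.4629)·e^(0.0962·14/12) = 94.3071 × 1.118774 = 105.5083
Value (long) = (F − K)·e^(−rT) = (105.5083 − 110.83) × 0.893836 = -4.7567
Value = -£4.76

-£4.76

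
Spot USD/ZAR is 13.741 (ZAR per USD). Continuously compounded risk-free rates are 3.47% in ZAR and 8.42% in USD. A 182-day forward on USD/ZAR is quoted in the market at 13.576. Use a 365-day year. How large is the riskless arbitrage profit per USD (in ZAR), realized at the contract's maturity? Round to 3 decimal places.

Fair forward: F* = S·e^(carry·T), with carry = (r_ZAR − r_USD) = 0.0347 − 0.0842 = -0.0495
F* = 13.741 · e^(-0.0495 × 182/365) = 13.741 · e^-0.024682 = 13.741 × 0.975620 = 13.4060
Market 13.576 > fair 13.4060: forward overpriced → cash-and-carry (buy spot, short the forward).
At maturity, profit = |F_mkt − F*| = |13.576 − 13.4060| = 0.170 per USD (in ZAR)

0.170 per USD (in ZAR)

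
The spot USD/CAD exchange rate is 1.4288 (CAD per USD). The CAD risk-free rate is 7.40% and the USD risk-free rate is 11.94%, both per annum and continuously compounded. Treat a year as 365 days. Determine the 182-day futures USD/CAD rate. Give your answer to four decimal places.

1.3968

F = S·e^((r_CAD − r_USD)T) = 1.4288 · e^((0.0740 − 0.1194) × 182/365)
= 1.4288 · e^-0.022638 = 1.4288 × 0.977616
F = 1.3968 CAD per USD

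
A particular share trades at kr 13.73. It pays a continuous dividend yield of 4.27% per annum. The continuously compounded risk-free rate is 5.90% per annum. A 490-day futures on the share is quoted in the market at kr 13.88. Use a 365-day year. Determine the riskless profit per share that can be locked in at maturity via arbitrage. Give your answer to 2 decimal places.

Fair futures: F* = S·e^(carry·T), with carry = (r − q) = 0.0590 − 0.0427 = 0.0163
F* = 13.73 · e^(0.0163 × 490/365) = 13.73 · e^0.021882 = 13.73 × 1.022123 = kr 14.0337
Market kr 13.88 < fair kr 14.0337: forward underpriced → reverse cash-and-carry (short spot, go long the forward).
At maturity, profit = |F_mkt − F*| = |13.88 − 14.0337| = kr 0.15 per share

kr 0.15 per share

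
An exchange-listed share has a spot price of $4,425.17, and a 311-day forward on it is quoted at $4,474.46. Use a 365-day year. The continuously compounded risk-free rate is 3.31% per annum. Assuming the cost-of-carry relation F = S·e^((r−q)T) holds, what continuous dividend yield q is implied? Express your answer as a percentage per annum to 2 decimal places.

From F = S·e^((r−q)T): (r − q) = ln(F/S)/T
ln(4474.46/4425.17) = ln(1.011139) = 0.011077
(r − q) = 0.011077 / (311/365) = 0.013000
q = r − ln(F/S)/T = 0.0331 − 0.013000 = 0.020100
q = 2.01%

2.01%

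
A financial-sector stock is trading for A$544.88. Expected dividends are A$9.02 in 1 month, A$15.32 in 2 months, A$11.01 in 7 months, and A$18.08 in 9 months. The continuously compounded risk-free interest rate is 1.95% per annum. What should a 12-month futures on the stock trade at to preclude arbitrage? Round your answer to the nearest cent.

PV(dividends) I = 9.02·e^(−0.0195·1/12) + 15.32·e^(−0.0195·2/12) + 11.01·e^(−0.0195·7/12) + 18.08·e^(−0.0195·9/12)
I = 9.0054 + 15.2703 + 10.8855 + 17.8175 = 52.9787
F = (S − I)·e^(rT) = (544.88 − 52.9787) · e^(0.0195·12/12)
= 491.9013 · e^0.019500 = 491.9013 × 1.019691 = A$501.59

A$501.59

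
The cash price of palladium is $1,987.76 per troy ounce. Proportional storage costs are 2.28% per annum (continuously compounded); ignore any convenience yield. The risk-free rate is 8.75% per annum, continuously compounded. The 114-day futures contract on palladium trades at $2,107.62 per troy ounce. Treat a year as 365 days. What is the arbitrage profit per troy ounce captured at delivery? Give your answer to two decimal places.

Fair futures: F* = S·e^(carry·T), with carry = (r + u) = 0.0875 + 0.0228 = 0.1103
F* = 1987.76 · e^(0.1103 × 114/365) = 1987.76 · e^0.03444986 = 1987.76 × 1.03505013 = $2057.4312
Market $2107.62 > fair $2057.4312: forward overpriced → cash-and-carry (buy spot, short the forward).
At maturity, profit = |F_mkt − F*| = |2107.62 − 2057.4312| = $50.19 per troy ounce

$50.19 per troy ounce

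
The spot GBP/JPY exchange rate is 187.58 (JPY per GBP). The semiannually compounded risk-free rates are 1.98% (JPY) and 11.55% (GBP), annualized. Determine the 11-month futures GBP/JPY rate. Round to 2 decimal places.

172.32

By covered interest parity, F = S · (1+r_JPY/2)^(2T) / (1+r_GBP/2)^(2T)
= 187.58 × 1.018225 / 1.108415 = 187.58 × 0.918632
F = 172.32 JPY per GBP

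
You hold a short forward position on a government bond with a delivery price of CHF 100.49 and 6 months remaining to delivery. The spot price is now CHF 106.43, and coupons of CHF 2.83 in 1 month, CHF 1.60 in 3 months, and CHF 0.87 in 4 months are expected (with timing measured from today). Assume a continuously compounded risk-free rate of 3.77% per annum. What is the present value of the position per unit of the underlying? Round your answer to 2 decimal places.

PV(remaining coupons) I = 2.83·e^(−0.0377·1/12) + 1.60·e^(−0.0377·3/12) + 0.87·e^(−0.0377·4/12) = 5.2652
Current forward F = (S − I)·e^(rT) = (106.43 − 5.2652)·e^(0.0377·6/12) = 101.1648 × 1.019029 = 103.0899
Value (long) = (F − K)·e^(−rT) = (103.0899 − 100.49) × 0.981327 = 2.5514
Short position value = −(long value) = -CHF 2.55

-CHF 2.55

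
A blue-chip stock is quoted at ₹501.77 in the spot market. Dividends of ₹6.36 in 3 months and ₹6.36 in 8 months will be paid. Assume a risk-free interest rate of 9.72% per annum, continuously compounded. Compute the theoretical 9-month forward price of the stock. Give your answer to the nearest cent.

PV(dividends) I = 6.36·e^(−0.0972·3/12) + 6.36·e^(−0.0972·8/12)
I = 6.2073 + 5.9609 = 12.1682
F = (S − I)·e^(rT) = (501.77 − 12.1682) · e^(0.0972·9/12)
= 489.6018 · e^0.072900 = 489.6018 × 1.075623 = ₹526.63

₹526.63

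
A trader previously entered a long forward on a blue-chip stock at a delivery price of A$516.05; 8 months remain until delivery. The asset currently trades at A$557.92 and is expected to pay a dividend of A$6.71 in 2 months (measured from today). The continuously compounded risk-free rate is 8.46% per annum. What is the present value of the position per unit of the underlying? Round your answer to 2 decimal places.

PV(remaining dividends) I = 6.71·e^(−0.0846·2/12) = 6.6161
Current forward F = (S − I)·e^(rT) = (557.92 − 6.6161)·e^(0.0846·8/12) = 551.3039 × 1.058021 = 583.2911
Value (long) = (F − K)·e^(−rT) = (583.2911 − 516.05) × 0.945161 = 63.5537
Value = A$63.55

A$63.55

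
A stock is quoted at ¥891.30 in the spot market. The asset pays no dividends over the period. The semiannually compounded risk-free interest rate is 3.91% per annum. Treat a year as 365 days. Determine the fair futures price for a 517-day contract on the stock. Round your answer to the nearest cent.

¥941.55

F = S · (1+r/2)^(2T)
= 891.30 × 1.056380
F = ¥941.55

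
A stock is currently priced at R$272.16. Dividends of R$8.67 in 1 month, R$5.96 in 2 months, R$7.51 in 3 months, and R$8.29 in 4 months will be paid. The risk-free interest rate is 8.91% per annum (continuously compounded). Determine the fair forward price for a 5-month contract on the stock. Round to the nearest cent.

PV(dividends) I = 8.67·e^(−0.0891·1/12) + 5.96·e^(−0.0891·2/12) + 7.51·e^(−0.0891·3/12) + 8.29·e^(−0.0891·4/12)
I = 8.6059 + 5.8721 + 7.3446 + 8.0474 = 29.8700
F = (S − I)·e^(rT) = (272.16 − 29.8700) · e^(0.0891·5/12)
= 242.2900 · e^0.037125 = 242.2900 × 1.037823 = R$251.45

R$251.45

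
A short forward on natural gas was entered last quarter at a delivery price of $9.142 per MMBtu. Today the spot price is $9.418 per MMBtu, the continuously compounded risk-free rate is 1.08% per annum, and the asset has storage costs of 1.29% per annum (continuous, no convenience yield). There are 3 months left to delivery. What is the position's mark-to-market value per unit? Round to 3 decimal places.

Current fair forward for the remaining 3 months: F = S·e^((r + u)·T), (r + u) = 0.0108 + 0.0129 = 0.0237
F = 9.418 · e^(0.0237 × 3/12) = 9.418 × 1.005943 = 9.4740
Value of long forward = (F − K)·e^(−rT) = (9.4740 − 9.142) · e^(−0.0108·3/12)
= 0.3320 × 0.997304 = 0.331
Short position value = −(long value) = -$0.331

-$0.331 per MMBtu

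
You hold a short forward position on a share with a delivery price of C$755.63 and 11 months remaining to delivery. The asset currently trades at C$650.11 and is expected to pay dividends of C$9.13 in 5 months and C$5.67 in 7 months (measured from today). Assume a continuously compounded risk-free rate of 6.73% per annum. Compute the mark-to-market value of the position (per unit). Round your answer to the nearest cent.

PV(remaining dividends) I = 9.13·e^(−0.0673·5/12) + 5.67·e^(−0.0673·7/12) = 14.3293
Current forward F = (S − I)·e^(rT) = (650.11 − 14.3293)·e^(0.0673·11/12) = 635.7807 × 1.063634 = 676.2380
Value (long) = (F − K)·e^(−rT) = (676.2380 − 755.63) × 0.940173 = -74.6422
Short position value = −(long value) = C$74.64

C$74.64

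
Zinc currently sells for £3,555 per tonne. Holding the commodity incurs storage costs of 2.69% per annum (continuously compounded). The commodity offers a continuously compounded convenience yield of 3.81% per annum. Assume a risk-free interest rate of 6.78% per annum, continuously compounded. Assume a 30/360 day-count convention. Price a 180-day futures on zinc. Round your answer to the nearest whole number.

Net carry = r + u − y = 0.0678 + 0.0269 − 0.0381 = 0.0566
F = S·e^((r+u−y)T) = 3555 · e^(0.0566 × 180/360) = 3555 · e^0.028300
= 3555 × 1.028704 = £3,657 per tonne

£3,657 per tonne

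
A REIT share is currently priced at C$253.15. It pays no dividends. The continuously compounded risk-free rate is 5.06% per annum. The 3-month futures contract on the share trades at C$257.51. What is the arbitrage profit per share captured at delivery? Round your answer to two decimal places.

C$1.14 per share

Fair futures: F* = S·e^(carry·T), with carry = r = 0.0506
F* = 253.15 · e^(0.0506 × 3/12) = 253.15 · e^0.012650 = 253.15 × 1.012730 = C$256.3726
Market C$257.51 > fair C$256.3726: forward overpriced → cash-and-carry (buy spot, short the forward).
At maturity, profit = |F_mkt − F*| = |257.51 − 256.3726| = C$1.14 per share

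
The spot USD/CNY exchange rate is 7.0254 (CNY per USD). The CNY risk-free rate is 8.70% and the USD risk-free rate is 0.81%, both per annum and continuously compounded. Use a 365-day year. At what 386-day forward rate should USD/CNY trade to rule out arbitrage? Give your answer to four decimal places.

7.6367

F = S·e^((r_CNY − r_USD)T) = 7.0254 · e^((0.0870 − 0.0081) × 386/365)
= 7.0254 · e^0.083439 = 7.0254 × 1.087019
F = 7.6367 CNY per USD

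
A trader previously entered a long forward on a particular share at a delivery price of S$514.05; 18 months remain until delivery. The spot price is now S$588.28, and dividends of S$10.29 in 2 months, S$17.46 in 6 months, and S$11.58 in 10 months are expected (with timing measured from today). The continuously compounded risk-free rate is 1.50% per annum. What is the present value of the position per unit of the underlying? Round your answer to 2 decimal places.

PV(remaining dividends) I = 10.29·e^(−0.0150·2/12) + 17.46·e^(−0.0150·6/12) + 11.58·e^(−0.0150·10/12) = 39.0300
Current forward F = (S − I)·e^(rT) = (588.28 − 39.0300)·e^(0.0150·18/12) = 549.2500 × 1.022755 = 561.7482
Value (long) = (F − K)·e^(−rT) = (561.7482 − 514.05) × 0.977751 = 46.6370
Value = S$46.64

S$46.64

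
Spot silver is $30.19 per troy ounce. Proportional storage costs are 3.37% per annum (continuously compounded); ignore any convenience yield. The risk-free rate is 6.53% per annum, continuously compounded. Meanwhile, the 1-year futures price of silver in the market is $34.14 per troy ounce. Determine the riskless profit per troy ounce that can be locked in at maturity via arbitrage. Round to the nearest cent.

Fair futures: F* = S·e^(carry·T), with carry = (r + u) = 0.0653 + 0.0337 = 0.0990
F* = 30.19 · e^(0.0990 × 1) = 30.19 · e^0.099000 = 30.19 × 1.104066 = $33.3318
Market $34.14 > fair $33.3318: forward overpriced → cash-and-carry (buy spot, short the forward).
At maturity, profit = |F_mkt − F*| = |34.14 − 33.3318| = $0.81 per troy ounce

$0.81 per troy ounce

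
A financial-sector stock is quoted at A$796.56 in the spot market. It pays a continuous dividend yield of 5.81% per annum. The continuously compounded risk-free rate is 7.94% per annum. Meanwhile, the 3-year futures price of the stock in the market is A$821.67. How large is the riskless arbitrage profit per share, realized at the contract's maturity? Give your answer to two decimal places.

Fair futures: F* = S·e^(carry·T), with carry = (r − q) = 0.0794 − 0.0581 = 0.0213
F* = 796.56 · e^(0.0213 × 3) = 796.56 · e^0.063900 = 796.56 × 1.065986 = A$849.1218
Market A$821.67 < fair A$849.1218: forward underpriced → reverse cash-and-carry (short spot, go long the forward).
At maturity, profit = |F_mkt − F*| = |821.67 − 849.1218| = A$27.45 per share

A$27.45 per share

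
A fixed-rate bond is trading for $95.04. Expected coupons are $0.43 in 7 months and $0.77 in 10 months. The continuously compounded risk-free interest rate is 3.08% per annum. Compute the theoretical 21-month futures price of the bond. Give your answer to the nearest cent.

PV(coupons) I = 0.43·e^(−0.0308·7/12) + 0.77·e^(−0.0308·10/12)
I = 0.4223 + 0.7505 = 1.1728
F = (S − I)·e^(rT) = (95.04 − 1.1728) · e^(0.0308·21/12)
= 93.8672 · e^0.053900 = 93.8672 × 1.055379 = $99.07

$99.07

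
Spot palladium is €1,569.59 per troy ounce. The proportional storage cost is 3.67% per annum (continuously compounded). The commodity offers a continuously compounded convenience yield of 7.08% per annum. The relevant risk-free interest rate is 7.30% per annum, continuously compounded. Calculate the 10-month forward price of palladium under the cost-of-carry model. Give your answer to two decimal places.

Net carry = r + u − y = 0.0730 + 0.0367 − 0.0708 = 0.0389
F = S·e^((r+u−y)T) = 1569.59 · e^(0.0389 × 10/12) = 1569.59 · e^0.03241667
= 1569.59 × 1.03294781 = €1,621.30 per troy ounce

€1,621.30 per troy ounce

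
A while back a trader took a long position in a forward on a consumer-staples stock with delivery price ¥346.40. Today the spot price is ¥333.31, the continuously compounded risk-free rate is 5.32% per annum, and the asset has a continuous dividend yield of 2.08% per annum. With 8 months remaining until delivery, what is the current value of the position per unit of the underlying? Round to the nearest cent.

Current fair forward for the remaining 8 months: F = S·e^((r − q)·T), (r − q) = 0.0532 − 0.0208 = 0.0324
F = 333.31 · e^(0.0324 × 8/12) = 333.31 × 1.021835 = 340.5878
Value of long forward = (F − K)·e^(−rT) = (340.5878 − 346.40) · e^(−0.0532·8/12)
= -5.8122 × 0.965155 = -5.61

-¥5.61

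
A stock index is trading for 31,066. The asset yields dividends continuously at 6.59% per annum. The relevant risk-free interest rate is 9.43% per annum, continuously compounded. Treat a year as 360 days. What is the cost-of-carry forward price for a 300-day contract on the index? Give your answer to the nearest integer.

31,810

F = S·e^((r − q)T) = 31066 · e^((0.0943 − 0.0659) × 300/360)
= 31066 · e^0.023667 = 31066 × 1.023949
F = 31,810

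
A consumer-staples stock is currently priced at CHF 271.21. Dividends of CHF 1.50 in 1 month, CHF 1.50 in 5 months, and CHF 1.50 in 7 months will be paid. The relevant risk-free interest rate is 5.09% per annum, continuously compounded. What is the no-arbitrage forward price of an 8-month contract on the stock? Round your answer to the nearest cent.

CHF 276.00

PV(dividends) I = 1.50·e^(−0.0509·1/12) + 1.50·e^(−0.0509·5/12) + 1.50·e^(−0.0509·7/12)
I = 1.4937 + 1.4685 + 1.4561 = 4.4183
F = (S − I)·e^(rT) = (271.21 − 4.4183) · e^(0.0509·8/12)
= 266.7917 · e^0.033933 = 266.7917 × 1.034515 = CHF 276.00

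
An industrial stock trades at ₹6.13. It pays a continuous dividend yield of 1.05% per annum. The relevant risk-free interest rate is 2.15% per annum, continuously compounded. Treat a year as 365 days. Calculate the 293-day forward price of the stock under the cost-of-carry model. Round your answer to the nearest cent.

F = S·e^((r − q)T) = 6.13 · e^((0.0215 − 0.0105) × 293/365)
= 6.13 · e^0.008830 = 6.13 × 1.008869
F = ₹6.18

₹6.18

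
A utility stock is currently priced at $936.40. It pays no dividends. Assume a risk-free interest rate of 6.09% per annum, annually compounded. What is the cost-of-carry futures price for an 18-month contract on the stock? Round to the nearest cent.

$1,023.23

F = S · (1+r)^T
= 936.40 × 1.092727
F = $1,023.23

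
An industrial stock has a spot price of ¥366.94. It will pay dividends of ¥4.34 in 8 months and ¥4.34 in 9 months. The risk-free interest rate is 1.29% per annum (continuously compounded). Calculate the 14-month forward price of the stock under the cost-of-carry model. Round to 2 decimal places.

PV(dividends) I = 4.34·e^(−0.0129·8/12) + 4.34·e^(−0.0129·9/12)
I = 4.3028 + 4.2982 = 8.6010
F = (S − I)·e^(rT) = (366.94 − 8.6010) · e^(0.0129·14/12)
= 358.3390 · e^0.015050 = 358.3390 × 1.015164 = ¥363.77

¥363.77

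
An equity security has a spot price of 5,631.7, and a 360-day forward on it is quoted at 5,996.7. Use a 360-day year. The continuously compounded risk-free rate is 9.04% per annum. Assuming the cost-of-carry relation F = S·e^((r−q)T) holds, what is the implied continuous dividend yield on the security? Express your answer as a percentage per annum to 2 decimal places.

2.76%

From F = S·e^((r−q)T): (r − q) = ln(F/S)/T
ln(5996.7/5631.7) = ln(1.064812) = 0.062798
(r − q) = 0.062798 / (360/360) = 0.062798
q = r − ln(F/S)/T = 0.0904 − 0.062798 = 0.027602
q = 2.76%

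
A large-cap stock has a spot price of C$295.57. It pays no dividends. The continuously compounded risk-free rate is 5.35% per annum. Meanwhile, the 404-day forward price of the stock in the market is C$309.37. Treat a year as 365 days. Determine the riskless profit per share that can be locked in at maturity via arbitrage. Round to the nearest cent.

Fair forward: F* = S·e^(carry·T), with carry = r = 0.0535
F* = 295.57 · e^(0.0535 × 404/365) = 295.57 · e^0.059216 = 295.57 × 1.061004 = C$313.6010
Market C$309.37 < fair C$313.6010: forward underpriced → reverse cash-and-carry (short spot, go long the forward).
At maturity, profit = |F_mkt − F*| = |309.37 − 313.6010| = C$4.23 per share

C$4.23 per share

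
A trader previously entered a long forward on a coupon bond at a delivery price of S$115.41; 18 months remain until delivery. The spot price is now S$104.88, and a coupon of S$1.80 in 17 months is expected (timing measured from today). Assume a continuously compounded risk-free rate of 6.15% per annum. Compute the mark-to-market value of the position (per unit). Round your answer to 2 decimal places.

PV(remaining coupons) I = 1.80·e^(−0.0615·17/12) = 1.6498
Current forward F = (S − I)·e^(rT) = (104.88 − 1.6498)·e^(0.0615·18/12) = 103.2302 × 1.096639 = 113.2063
Value (long) = (F − K)·e^(−rT) = (113.2063 − 115.41) × 0.911877 = -2.0095
Value = -S$2.01

-S$2.01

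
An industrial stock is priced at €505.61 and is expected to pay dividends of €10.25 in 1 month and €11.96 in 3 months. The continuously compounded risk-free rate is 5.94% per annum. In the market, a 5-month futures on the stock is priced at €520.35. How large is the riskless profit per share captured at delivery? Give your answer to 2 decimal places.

€24.60 per share

PV(dividends) I = 10.25·e^(−0.0594·1/12) + 11.96·e^(−0.0594·3/12) = 21.9831
Fair futures F* = (S − I)·e^(rT) = (505.61 − 21.9831)·e^0.024750 = 483.6269 × 1.025059 = 495.7461
Market €520.35 > fair 495.7461: forward overpriced → cash-and-carry (borrow at r, buy the stock and collect the dividends, short the forward).
Profit at T = |F_mkt − F*| = |520.35 − 495.7461| = €24.60 per share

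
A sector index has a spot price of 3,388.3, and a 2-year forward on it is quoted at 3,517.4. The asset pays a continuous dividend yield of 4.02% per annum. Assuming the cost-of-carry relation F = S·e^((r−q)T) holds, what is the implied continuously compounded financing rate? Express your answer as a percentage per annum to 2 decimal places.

5.89%

From F = S·e^((r−q)T): (r − q) = ln(F/S)/T
ln(3517.4/3388.3) = ln(1.038102) = 0.037394
(r − q) = 0.037394 / (2) = 0.018697
r = ln(F/S)/T + q = 0.018697 + 0.0402 = 0.058897
r = 5.89%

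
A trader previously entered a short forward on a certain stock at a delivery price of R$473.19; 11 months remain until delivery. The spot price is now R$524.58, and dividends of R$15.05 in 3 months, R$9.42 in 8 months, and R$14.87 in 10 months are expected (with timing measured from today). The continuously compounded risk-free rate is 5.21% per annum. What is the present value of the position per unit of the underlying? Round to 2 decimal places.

-R$35.27

PV(remaining dividends) I = 15.05·e^(−0.0521·3/12) + 9.42·e^(−0.0521·8/12) + 14.87·e^(−0.0521·10/12) = 38.1919
Current forward F = (S − I)·e^(rT) = (524.58 − 38.1919)·e^(0.0521·11/12) = 486.3881 × 1.048917 = 510.1807
Value (long) = (F − K)·e^(−rT) = (510.1807 − 473.19) × 0.953364 = 35.2656
Short position value = −(long value) = -R$35.27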